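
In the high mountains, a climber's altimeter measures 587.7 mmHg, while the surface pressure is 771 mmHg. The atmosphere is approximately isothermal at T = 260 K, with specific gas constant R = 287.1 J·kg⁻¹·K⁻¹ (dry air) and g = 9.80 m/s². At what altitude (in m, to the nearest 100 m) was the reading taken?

z ≈ 2100 m

Scale height: H = RT/g = 287.1 × 260 / 9.80 = 7616.9 m.
Invert the barometric formula: z = H ln(P₀/P).
P₀/P = 771/587.7 = 1.3119; ln(1.3119) = 0.27148.
z = 7616.9 × 0.27148 = 2067.8 m.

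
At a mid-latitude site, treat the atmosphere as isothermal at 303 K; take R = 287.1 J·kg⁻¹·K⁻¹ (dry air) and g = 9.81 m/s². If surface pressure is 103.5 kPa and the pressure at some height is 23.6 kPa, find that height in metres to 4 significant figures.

z ≈ 13110 m

Scale height: H = RT/g = 287.1 × 303 / 9.81 = 8867.6 m.
Invert the barometric formula: z = H ln(P₀/P).
P₀/P = 103.5/23.6 = 4.3856; ln(4.3856) = 1.4783.
z = 8867.6 × 1.4783 = 13109 m.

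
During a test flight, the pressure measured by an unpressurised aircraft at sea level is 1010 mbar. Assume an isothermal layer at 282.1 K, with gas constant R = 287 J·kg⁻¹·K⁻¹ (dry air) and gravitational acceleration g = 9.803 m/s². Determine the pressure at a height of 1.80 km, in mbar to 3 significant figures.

Scale height: H = RT/g = 287 × 282.1 / 9.803 = 8259.0 m.
Barometric formula: P = P₀ exp(−z/H).
z/H = 1800.0/8259.0 = 0.21794; exp(−0.21794) = 0.80417.
P = 1010 × 0.80417 = 812.21 mbar.

P ≈ 812 mbar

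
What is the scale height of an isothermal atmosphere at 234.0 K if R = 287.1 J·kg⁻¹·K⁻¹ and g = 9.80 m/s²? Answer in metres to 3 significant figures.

H ≈ 6860 m

The scale height of an isothermal atmosphere is H = RT/g.
H = 287.1 × 234.0 / 9.80 = 67181/9.80 = 6855.2 m.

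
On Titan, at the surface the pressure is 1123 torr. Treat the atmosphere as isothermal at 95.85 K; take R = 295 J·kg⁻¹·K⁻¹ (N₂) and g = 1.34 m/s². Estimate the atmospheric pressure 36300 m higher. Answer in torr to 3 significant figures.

Scale height: H = RT/g = 295 × 95.85 / 1.34 = 21101 m.
Barometric formula: P = P₀ exp(−z/H).
z/H = 36300/21101 = 1.7203; exp(−1.7203) = 0.17901.
P = 1123 × 0.17901 = 201.03 torr.

P ≈ 201 torr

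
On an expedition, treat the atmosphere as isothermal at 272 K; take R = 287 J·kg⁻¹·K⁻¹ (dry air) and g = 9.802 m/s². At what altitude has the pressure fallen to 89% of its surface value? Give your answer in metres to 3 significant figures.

z ≈ 928 m

Scale height: H = RT/g = 287 × 272 / 9.802 = 7964.1 m.
Set P/P₀ = exp(−z/H) = 0.89, so z = −H ln(0.89).
−ln(0.89) = 0.11653; z = 7964.1 × 0.11653 = 928.06 m.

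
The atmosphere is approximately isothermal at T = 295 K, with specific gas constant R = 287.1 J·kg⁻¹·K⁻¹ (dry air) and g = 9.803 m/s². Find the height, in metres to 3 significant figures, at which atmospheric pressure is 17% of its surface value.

Scale height: H = RT/g = 287.1 × 295 / 9.803 = 8639.7 m.
Set P/P₀ = exp(−z/H) = 0.17, so z = −H ln(0.17).
−ln(0.17) = 1.7720; z = 8639.7 × 1.7720 = 15310 m.

z ≈ 15300 m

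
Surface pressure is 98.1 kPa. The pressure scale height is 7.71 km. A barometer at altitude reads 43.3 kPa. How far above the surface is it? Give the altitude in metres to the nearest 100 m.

z ≈ 6300 m

Invert the barometric formula: z = H ln(P₀/P).
P₀/P = 98.1/43.3 = 2.2656; ln(2.2656) = 0.81784.
z = 7710.0 × 0.81784 = 6305.5 m.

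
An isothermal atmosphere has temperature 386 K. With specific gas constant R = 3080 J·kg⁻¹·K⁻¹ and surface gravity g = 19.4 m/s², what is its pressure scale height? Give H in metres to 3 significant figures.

H ≈ 61300 m

The scale height of an isothermal atmosphere is H = RT/g.
H = 3080 × 386 / 19.4 = 1188900/19.4 = 61284 m.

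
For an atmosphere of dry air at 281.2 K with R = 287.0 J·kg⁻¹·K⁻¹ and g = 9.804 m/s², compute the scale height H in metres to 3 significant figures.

H ≈ 8230 m

The scale height of an isothermal atmosphere is H = RT/g.
H = 287.0 × 281.2 / 9.804 = 80704/9.804 = 8231.7 m.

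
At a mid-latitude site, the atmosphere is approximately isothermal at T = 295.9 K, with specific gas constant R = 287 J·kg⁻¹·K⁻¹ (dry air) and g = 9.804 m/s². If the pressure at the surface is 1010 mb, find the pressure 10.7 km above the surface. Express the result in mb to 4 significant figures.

Scale height: H = RT/g = 287 × 295.9 / 9.804 = 8662.1 m.
Barometric formula: P = P₀ exp(−z/H).
z/H = 10700/8662.1 = 1.2353; exp(−1.2353) = 0.29075.
P = 1010 × 0.29075 = 293.66 mb.

P ≈ 293.7 mb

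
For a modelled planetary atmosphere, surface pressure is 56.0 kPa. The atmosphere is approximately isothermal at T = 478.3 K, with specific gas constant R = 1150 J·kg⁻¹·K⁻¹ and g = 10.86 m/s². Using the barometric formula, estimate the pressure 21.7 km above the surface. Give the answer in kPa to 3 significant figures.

P ≈ 36.5 kPa

Scale height: H = RT/g = 1150 × 478.3 / 10.86 = 50649 m.
Barometric formula: P = P₀ exp(−z/H).
z/H = 21700/50649 = 0.42844; exp(−0.42844) = 0.65152.
P = 56.0 × 0.65152 = 36.485 kPa.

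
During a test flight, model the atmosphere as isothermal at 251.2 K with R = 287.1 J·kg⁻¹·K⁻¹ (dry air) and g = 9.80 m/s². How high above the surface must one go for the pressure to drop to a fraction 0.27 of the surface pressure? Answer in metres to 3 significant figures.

z ≈ 9640 m

Scale height: H = RT/g = 287.1 × 251.2 / 9.80 = 7359.1 m.
Set P/P₀ = exp(−z/H) = 0.27, so z = −H ln(0.27).
−ln(0.27) = 1.3093; z = 7359.1 × 1.3093 = 9635.3 m.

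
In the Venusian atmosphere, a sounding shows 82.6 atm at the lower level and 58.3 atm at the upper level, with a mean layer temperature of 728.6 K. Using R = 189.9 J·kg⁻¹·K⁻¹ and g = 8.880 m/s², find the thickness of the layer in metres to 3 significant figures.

Δz ≈ 5430 m

Hypsometric equation: Δz = (R T̄/g) ln(P₁/P₂).
R T̄/g = 189.9 × 728.6 / 8.880 = 15581 m.
ln(82.6/58.3) = ln(1.4168) = 0.34840.
Δz = 15581 × 0.34840 = 5428.4 m.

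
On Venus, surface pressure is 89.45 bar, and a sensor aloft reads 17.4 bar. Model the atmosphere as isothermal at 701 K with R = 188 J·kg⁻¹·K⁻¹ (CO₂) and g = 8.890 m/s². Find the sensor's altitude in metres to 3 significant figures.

z ≈ 24300 m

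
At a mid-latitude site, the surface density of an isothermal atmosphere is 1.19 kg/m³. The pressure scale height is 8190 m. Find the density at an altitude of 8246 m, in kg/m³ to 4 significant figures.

ρ ≈ 0.4348 kg/m³

In an isothermal atmosphere, density decays like pressure: ρ = ρ₀ exp(−z/H).
z/H = 8246.0/8190.0 = 1.0068; exp(−1.0068) = 0.36539.
ρ = 1.19 × 0.36539 = 0.43481 kg/m³.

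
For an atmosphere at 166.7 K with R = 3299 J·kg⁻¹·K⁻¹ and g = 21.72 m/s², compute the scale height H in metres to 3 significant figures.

The scale height of an isothermal atmosphere is H = RT/g.
H = 3299 × 166.7 / 21.72 = 549940/21.72 = 25320 m.

H ≈ 25300 m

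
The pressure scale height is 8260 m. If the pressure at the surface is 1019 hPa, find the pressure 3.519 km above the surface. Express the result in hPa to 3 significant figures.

P ≈ 666 hPa

Barometric formula: P = P₀ exp(−z/H).
z/H = 3519.0/8260.0 = 0.42603; exp(−0.42603) = 0.65310.
P = 1019 × 0.65310 = 665.51 hPa.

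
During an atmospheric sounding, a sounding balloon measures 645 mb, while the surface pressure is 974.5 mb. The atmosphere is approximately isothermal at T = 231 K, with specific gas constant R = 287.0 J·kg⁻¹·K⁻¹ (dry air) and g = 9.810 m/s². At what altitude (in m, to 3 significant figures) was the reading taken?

z ≈ 2790 m

Scale height: H = RT/g = 287.0 × 231 / 9.810 = 6758.1 m.
Invert the barometric formula: z = H ln(P₀/P).
P₀/P = 974.5/645 = 1.5109; ln(1.5109) = 0.41271.
z = 6758.1 × 0.41271 = 2789.1 m.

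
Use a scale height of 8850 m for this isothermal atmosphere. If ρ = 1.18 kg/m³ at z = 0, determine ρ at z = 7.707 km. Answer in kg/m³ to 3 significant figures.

ρ ≈ 0.494 kg/m³

In an isothermal atmosphere, density decays like pressure: ρ = ρ₀ exp(−z/H).
z/H = 7707.0/8850.0 = 0.87085; exp(−0.87085) = 0.41860.
ρ = 1.18 × 0.41860 = 0.49395 kg/m³.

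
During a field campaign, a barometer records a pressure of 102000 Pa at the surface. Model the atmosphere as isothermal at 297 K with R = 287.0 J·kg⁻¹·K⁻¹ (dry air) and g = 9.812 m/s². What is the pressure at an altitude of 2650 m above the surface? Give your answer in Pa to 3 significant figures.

P ≈ 75200 Pa

Scale height: H = RT/g = 287.0 × 297 / 9.812 = 8687.2 m.
Barometric formula: P = P₀ exp(−z/H).
z/H = 2650.0/8687.2 = 0.30505; exp(−0.30505) = 0.73709.
P = 102000 × 0.73709 = 75183 Pa.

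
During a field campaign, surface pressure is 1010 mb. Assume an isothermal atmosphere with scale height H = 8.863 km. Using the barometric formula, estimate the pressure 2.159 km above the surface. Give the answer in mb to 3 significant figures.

Barometric formula: P = P₀ exp(−z/H).
z/H = 2159.0/8863.0 = 0.24360; exp(−0.24360) = 0.78380.
P = 1010 × 0.78380 = 791.64 mb.

P ≈ 792 mb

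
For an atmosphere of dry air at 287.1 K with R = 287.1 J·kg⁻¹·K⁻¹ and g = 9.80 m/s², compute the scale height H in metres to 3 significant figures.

H ≈ 8410 m

The scale height of an isothermal atmosphere is H = RT/g.
H = 287.1 × 287.1 / 9.80 = 82426/9.80 = 8410.8 m.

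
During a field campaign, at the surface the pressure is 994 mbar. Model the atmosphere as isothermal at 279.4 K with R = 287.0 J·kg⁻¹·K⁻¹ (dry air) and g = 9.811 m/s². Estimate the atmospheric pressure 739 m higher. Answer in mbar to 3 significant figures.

Scale height: H = RT/g = 287.0 × 279.4 / 9.811 = 8173.3 m.
Barometric formula: P = P₀ exp(−z/H).
z/H = 739.00/8173.3 = 0.090416; exp(−0.090416) = 0.91355.
P = 994 × 0.91355 = 908.07 mbar.

P ≈ 908 mbar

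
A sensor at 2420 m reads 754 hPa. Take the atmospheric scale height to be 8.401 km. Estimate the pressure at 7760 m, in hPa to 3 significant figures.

P ≈ 399 hPa

Between two levels, P₂ = P₁ exp(−Δz/H) with Δz = z₂ − z₁.
Δz = 7760.0 − 2420.0 = 5340.0 m; Δz/H = 5340.0/8401.0 = 0.63564.
P₂ = 754 × exp(−0.63564) = 754 × 0.52960 = 399.32 hPa.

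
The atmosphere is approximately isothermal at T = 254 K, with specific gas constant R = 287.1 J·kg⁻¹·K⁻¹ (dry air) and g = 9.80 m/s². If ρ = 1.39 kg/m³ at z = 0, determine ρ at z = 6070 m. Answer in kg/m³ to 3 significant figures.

Scale height: H = RT/g = 287.1 × 254 / 9.80 = 7441.2 m.
In an isothermal atmosphere, density decays like pressure: ρ = ρ₀ exp(−z/H).
z/H = 6070.0/7441.2 = 0.81573; exp(−0.81573) = 0.44232.
ρ = 1.39 × 0.44232 = 0.61482 kg/m³.

ρ ≈ 0.615 kg/m³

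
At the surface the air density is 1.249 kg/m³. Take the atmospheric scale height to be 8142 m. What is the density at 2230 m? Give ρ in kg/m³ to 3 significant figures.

ρ ≈ 0.950 kg/m³

In an isothermal atmosphere, density decays like pressure: ρ = ρ₀ exp(−z/H).
z/H = 2230.0/8142.0 = 0.27389; exp(−0.27389) = 0.76042.
ρ = 1.249 × 0.76042 = 0.94976 kg/m³.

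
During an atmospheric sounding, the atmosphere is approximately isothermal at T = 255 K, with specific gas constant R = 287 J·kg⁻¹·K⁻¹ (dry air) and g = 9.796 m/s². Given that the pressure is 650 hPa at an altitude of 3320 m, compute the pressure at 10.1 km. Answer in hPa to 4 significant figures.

Scale height: H = RT/g = 287 × 255 / 9.796 = 7470.9 m.
Between two levels, P₂ = P₁ exp(−Δz/H) with Δz = z₂ − z₁.
Δz = 10100 − 3320.0 = 6780.0 m; Δz/H = 6780.0/7470.9 = 0.90752.
P₂ = 650 × exp(−0.90752) = 650 × 0.40352 = 262.29 hPa.

P ≈ 262.3 hPa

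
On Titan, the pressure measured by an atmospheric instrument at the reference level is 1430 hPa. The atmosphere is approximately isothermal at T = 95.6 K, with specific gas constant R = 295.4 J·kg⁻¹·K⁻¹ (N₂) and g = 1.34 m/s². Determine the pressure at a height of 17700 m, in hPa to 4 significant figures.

Scale height: H = RT/g = 295.4 × 95.6 / 1.34 = 21075 m.
Barometric formula: P = P₀ exp(−z/H).
z/H = 17700/21075 = 0.83986; exp(−0.83986) = 0.43177.
P = 1430 × 0.43177 = 617.43 hPa.

P ≈ 617.4 hPa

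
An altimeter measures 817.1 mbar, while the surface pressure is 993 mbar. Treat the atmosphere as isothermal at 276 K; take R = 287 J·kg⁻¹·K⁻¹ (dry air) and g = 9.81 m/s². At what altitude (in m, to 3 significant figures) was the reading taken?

z ≈ 1570 m

Scale height: H = RT/g = 287 × 276 / 9.81 = 8074.6 m.
Invert the barometric formula: z = H ln(P₀/P).
P₀/P = 993/817.1 = 1.2153; ln(1.2153) = 0.19499.
z = 8074.6 × 0.19499 = 1574.5 m.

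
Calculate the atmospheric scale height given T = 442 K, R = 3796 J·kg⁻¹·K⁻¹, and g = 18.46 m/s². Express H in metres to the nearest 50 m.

The scale height of an isothermal atmosphere is H = RT/g.
H = 3796 × 442 / 18.46 = 1677800/18.46 = 90888 m.

H ≈ 90900 m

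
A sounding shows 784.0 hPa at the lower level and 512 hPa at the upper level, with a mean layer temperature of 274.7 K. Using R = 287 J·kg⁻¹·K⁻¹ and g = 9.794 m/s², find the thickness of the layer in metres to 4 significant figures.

Hypsometric equation: Δz = (R T̄/g) ln(P₁/P₂).
R T̄/g = 287 × 274.7 / 9.794 = 8049.7 m.
ln(784.0/512) = ln(1.5312) = 0.42605.
Δz = 8049.7 × 0.42605 = 3429.6 m.

Δz ≈ 3430 m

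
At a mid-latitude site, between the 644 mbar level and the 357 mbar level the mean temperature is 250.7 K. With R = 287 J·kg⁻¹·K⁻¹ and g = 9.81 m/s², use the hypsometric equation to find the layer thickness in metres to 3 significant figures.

Δz ≈ 4330 m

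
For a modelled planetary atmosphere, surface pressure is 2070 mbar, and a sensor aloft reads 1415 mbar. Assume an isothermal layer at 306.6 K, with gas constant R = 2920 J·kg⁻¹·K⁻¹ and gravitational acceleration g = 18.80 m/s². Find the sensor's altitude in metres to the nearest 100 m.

Scale height: H = RT/g = 2920 × 306.6 / 18.80 = 47621 m.
Invert the barometric formula: z = H ln(P₀/P).
P₀/P = 2070/1415 = 1.4629; ln(1.4629) = 0.38042.
z = 47621 × 0.38042 = 18116 m.

z ≈ 18100 m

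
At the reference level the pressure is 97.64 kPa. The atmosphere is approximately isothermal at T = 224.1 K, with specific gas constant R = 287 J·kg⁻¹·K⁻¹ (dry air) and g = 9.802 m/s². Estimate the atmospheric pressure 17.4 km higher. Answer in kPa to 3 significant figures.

Scale height: H = RT/g = 287 × 224.1 / 9.802 = 6561.6 m.
Barometric formula: P = P₀ exp(−z/H).
z/H = 17400/6561.6 = 2.6518; exp(−2.6518) = 0.070524.
P = 97.64 × 0.070524 = 6.8860 kPa.

P ≈ 6.89 kPa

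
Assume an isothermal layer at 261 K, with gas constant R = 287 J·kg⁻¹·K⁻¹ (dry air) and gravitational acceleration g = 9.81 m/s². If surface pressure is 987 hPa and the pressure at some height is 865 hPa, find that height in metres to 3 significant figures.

z ≈ 1010 m

Scale height: H = RT/g = 287 × 261 / 9.81 = 7635.8 m.
Invert the barometric formula: z = H ln(P₀/P).
P₀/P = 987/865 = 1.1410; ln(1.1410) = 0.13191.
z = 7635.8 × 0.13191 = 1007.2 m.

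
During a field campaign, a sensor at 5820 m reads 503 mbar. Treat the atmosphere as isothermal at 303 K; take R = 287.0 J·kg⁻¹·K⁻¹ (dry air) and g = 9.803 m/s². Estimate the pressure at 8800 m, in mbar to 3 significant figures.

P ≈ 359 mbar

Scale height: H = RT/g = 287.0 × 303 / 9.803 = 8870.9 m.
Between two levels, P₂ = P₁ exp(−Δz/H) with Δz = z₂ − z₁.
Δz = 8800.0 − 5820.0 = 2980.0 m; Δz/H = 2980.0/8870.9 = 0.33593.
P₂ = 503 × exp(−0.33593) = 503 × 0.71467 = 359.48 mbar.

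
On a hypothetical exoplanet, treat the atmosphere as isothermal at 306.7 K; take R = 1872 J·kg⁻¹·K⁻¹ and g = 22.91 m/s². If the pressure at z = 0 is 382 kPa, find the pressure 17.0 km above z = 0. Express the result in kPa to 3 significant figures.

P ≈ 194 kPa

Scale height: H = RT/g = 1872 × 306.7 / 22.91 = 25061 m.
Barometric formula: P = P₀ exp(−z/H).
z/H = 17000/25061 = 0.67834; exp(−0.67834) = 0.50746.
P = 382 × 0.50746 = 193.85 kPa.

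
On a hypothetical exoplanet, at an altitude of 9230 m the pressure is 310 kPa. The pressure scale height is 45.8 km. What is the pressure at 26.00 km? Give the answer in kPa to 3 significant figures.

P ≈ 215 kPa

Between two levels, P₂ = P₁ exp(−Δz/H) with Δz = z₂ − z₁.
Δz = 26000 − 9230.0 = 16770 m; Δz/H = 16770/45800 = 0.36616.
P₂ = 310 × exp(−0.36616) = 310 × 0.69339 = 214.95 kPa.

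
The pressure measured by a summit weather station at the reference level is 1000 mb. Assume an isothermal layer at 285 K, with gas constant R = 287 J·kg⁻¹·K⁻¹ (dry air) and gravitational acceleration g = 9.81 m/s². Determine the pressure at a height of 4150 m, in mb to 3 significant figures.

P ≈ 608 mb

Scale height: H = RT/g = 287 × 285 / 9.81 = 8337.9 m.
Barometric formula: P = P₀ exp(−z/H).
z/H = 4150.0/8337.9 = 0.49773; exp(−0.49773) = 0.60791.
P = 1000 × 0.60791 = 607.91 mb.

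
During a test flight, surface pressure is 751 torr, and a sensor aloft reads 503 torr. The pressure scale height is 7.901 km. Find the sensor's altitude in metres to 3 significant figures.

z ≈ 3170 m

Invert the barometric formula: z = H ln(P₀/P).
P₀/P = 751/503 = 1.4930; ln(1.4930) = 0.40079.
z = 7901.0 × 0.40079 = 3166.6 m.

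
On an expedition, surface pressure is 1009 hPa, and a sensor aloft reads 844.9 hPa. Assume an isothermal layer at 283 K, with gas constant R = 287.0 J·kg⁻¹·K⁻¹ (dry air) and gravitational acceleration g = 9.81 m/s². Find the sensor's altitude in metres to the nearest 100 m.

z ≈ 1500 m

Scale height: H = RT/g = 287.0 × 283 / 9.81 = 8279.4 m.
Invert the barometric formula: z = H ln(P₀/P).
P₀/P = 1009/844.9 = 1.1942; ln(1.1942) = 0.17748.
z = 8279.4 × 0.17748 = 1469.4 m.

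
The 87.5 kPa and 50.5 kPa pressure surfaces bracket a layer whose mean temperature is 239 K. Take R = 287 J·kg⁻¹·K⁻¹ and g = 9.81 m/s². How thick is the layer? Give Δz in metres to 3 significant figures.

Δz ≈ 3840 m

Hypsometric equation: Δz = (R T̄/g) ln(P₁/P₂).
R T̄/g = 287 × 239 / 9.81 = 6992.2 m.
ln(87.5/50.5) = ln(1.7327) = 0.54968.
Δz = 6992.2 × 0.54968 = 3843.5 m.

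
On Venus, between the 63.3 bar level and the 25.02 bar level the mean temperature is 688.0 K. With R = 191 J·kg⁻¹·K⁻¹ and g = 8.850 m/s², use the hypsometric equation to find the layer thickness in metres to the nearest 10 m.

Hypsometric equation: Δz = (R T̄/g) ln(P₁/P₂).
R T̄/g = 191 × 688.0 / 8.850 = 14848 m.
ln(63.3/25.02) = ln(2.5300) = 0.92822.
Δz = 14848 × 0.92822 = 13782 m.

Δz ≈ 13780 m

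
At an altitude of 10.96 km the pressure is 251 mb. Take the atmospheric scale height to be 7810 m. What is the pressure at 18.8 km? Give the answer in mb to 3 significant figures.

P ≈ 92.0 mb

Between two levels, P₂ = P₁ exp(−Δz/H) with Δz = z₂ − z₁.
Δz = 18800 − 10960 = 7840.0 m; Δz/H = 7840.0/7810.0 = 1.0038.
P₂ = 251 × exp(−1.0038) = 251 × 0.36648 = 91.986 mb.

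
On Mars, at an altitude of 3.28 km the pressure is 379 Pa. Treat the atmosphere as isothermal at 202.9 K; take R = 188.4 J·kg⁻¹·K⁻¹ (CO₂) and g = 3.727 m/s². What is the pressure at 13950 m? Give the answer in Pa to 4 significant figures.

Scale height: H = RT/g = 188.4 × 202.9 / 3.727 = 10257 m.
Between two levels, P₂ = P₁ exp(−Δz/H) with Δz = z₂ − z₁.
Δz = 13950 − 3280.0 = 10670 m; Δz/H = 10670/10257 = 1.0403.
P₂ = 379 × exp(−1.0403) = 379 × 0.35335 = 133.92 Pa.

P ≈ 133.9 Pa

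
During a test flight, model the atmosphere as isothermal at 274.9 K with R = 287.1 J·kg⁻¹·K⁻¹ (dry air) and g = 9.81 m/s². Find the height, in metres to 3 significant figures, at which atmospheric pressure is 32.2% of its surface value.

z ≈ 9120 m

Scale height: H = RT/g = 287.1 × 274.9 / 9.81 = 8045.2 m.
Set P/P₀ = exp(−z/H) = 0.322, so z = −H ln(0.322).
−ln(0.322) = 1.1332; z = 8045.2 × 1.1332 = 9116.8 m.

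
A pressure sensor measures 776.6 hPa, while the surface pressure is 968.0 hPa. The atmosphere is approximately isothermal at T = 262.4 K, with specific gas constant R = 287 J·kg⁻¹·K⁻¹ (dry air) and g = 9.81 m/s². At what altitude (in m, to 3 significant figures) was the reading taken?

z ≈ 1690 m

Scale height: H = RT/g = 287 × 262.4 / 9.81 = 7676.7 m.
Invert the barometric formula: z = H ln(P₀/P).
P₀/P = 968.0/776.6 = 1.2465; ln(1.2465) = 0.22034.
z = 7676.7 × 0.22034 = 1691.5 m.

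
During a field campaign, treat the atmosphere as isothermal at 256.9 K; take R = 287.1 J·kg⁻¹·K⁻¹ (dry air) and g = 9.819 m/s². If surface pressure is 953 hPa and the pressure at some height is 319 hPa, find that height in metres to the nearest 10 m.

Scale height: H = RT/g = 287.1 × 256.9 / 9.819 = 7511.6 m.
Invert the barometric formula: z = H ln(P₀/P).
P₀/P = 953/319 = 2.9875; ln(2.9875) = 1.0944.
z = 7511.6 × 1.0944 = 8220.7 m.

z ≈ 8220 m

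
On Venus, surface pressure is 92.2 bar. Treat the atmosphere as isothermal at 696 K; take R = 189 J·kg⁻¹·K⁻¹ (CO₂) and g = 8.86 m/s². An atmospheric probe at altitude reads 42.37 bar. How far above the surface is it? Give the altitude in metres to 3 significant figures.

z ≈ 11500 m

Scale height: H = RT/g = 189 × 696 / 8.86 = 14847 m.
Invert the barometric formula: z = H ln(P₀/P).
P₀/P = 92.2/42.37 = 2.1761; ln(2.1761) = 0.77753.
z = 14847 × 0.77753 = 11544 m.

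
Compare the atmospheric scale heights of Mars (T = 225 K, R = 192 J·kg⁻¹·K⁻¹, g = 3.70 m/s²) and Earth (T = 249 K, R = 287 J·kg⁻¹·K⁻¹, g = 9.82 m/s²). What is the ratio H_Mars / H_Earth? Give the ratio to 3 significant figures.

H_Mars/H_Earth ≈ 1.60

H = RT/g for each body.
H_Mars = 192 × 225 / 3.70 = 11676 m.
H_Earth = 287 × 249 / 9.82 = 7277.3 m.
H_Mars/H_Earth = 11676/7277.3 = 1.6044.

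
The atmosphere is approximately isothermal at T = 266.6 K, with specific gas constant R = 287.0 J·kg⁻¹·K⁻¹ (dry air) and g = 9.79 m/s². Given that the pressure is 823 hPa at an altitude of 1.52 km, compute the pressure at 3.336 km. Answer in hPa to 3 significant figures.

P ≈ 652 hPa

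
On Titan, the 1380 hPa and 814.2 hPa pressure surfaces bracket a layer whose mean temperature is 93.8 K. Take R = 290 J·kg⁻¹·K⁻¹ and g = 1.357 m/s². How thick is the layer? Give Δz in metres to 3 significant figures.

Hypsometric equation: Δz = (R T̄/g) ln(P₁/P₂).
R T̄/g = 290 × 93.8 / 1.357 = 20046 m.
ln(1380/814.2) = ln(1.6949) = 0.52762.
Δz = 20046 × 0.52762 = 10577 m.

Δz ≈ 10600 m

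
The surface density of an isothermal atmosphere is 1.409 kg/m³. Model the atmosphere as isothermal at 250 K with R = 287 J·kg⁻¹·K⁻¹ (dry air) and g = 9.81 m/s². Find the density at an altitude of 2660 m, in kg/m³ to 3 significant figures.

Scale height: H = RT/g = 287 × 250 / 9.81 = 7314.0 m.
In an isothermal atmosphere, density decays like pressure: ρ = ρ₀ exp(−z/H).
z/H = 2660.0/7314.0 = 0.36369; exp(−0.36369) = 0.69511.
ρ = 1.409 × 0.69511 = 0.97941 kg/m³.

ρ ≈ 0.979 kg/m³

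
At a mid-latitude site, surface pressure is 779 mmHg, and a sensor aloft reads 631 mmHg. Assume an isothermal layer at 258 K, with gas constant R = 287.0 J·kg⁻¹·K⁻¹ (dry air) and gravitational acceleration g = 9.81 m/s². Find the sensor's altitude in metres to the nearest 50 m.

Scale height: H = RT/g = 287.0 × 258 / 9.81 = 7548.0 m.
Invert the barometric formula: z = H ln(P₀/P).
P₀/P = 779/631 = 1.2345; ln(1.2345) = 0.21067.
z = 7548.0 × 0.21067 = 1590.1 m.

z ≈ 1600 m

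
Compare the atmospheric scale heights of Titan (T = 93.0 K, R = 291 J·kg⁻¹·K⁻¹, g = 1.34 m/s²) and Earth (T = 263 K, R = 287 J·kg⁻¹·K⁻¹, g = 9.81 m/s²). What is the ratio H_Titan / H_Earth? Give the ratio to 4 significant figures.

H_Titan/H_Earth ≈ 2.625

H = RT/g for each body.
H_Titan = 291 × 93.0 / 1.34 = 20196 m.
H_Earth = 287 × 263 / 9.81 = 7694.3 m.
H_Titan/H_Earth = 20196/7694.3 = 2.6248.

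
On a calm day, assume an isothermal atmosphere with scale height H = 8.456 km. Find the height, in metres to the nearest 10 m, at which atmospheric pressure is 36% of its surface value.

Set P/P₀ = exp(−z/H) = 0.36, so z = −H ln(0.36).
−ln(0.36) = 1.0217; z = 8456.0 × 1.0217 = 8639.5 m.

z ≈ 8640 m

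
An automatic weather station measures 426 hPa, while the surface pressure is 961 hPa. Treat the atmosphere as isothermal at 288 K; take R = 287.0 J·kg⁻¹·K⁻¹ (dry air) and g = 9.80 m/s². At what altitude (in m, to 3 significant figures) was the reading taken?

z ≈ 6860 m

Scale height: H = RT/g = 287.0 × 288 / 9.80 = 8434.3 m.
Invert the barometric formula: z = H ln(P₀/P).
P₀/P = 961/426 = 2.2559; ln(2.2559) = 0.81355.
z = 8434.3 × 0.81355 = 6861.7 m.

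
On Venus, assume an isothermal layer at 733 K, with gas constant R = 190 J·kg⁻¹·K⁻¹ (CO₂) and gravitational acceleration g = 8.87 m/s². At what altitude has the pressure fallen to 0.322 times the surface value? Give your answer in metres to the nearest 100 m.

Scale height: H = RT/g = 190 × 733 / 8.87 = 15701 m.
Set P/P₀ = exp(−z/H) = 0.322, so z = −H ln(0.322).
−ln(0.322) = 1.1332; z = 15701 × 1.1332 = 17792 m.

z ≈ 17800 m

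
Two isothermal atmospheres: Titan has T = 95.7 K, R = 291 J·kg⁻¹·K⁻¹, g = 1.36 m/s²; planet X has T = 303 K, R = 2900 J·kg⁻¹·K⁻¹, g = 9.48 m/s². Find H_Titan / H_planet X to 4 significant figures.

H_Titan/H_planet X ≈ 0.2209

H = RT/g for each body.
H_Titan = 291 × 95.7 / 1.36 = 20477 m.
H_planet X = 2900 × 303 / 9.48 = 92690 m.
H_Titan/H_planet X = 20477/92690 = 0.22092.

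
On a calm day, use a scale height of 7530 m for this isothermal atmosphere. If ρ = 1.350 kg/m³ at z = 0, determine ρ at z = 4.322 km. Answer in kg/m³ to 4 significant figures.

In an isothermal atmosphere, density decays like pressure: ρ = ρ₀ exp(−z/H).
z/H = 4322.0/7530.0 = 0.57397; exp(−0.57397) = 0.56328.
ρ = 1.350 × 0.56328 = 0.76043 kg/m³.

ρ ≈ 0.7604 kg/m³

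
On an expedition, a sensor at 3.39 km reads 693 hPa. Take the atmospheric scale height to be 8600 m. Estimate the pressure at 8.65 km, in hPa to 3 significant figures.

P ≈ 376 hPa

Between two levels, P₂ = P₁ exp(−Δz/H) with Δz = z₂ − z₁.
Δz = 8650.0 − 3390.0 = 5260.0 m; Δz/H = 5260.0/8600.0 = 0.61163.
P₂ = 693 × exp(−0.61163) = 693 × 0.54247 = 375.93 hPa.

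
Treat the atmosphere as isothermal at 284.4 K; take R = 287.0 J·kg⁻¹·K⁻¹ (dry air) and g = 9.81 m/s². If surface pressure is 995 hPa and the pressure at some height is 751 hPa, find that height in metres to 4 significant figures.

Scale height: H = RT/g = 287.0 × 284.4 / 9.81 = 8320.4 m.
Invert the barometric formula: z = H ln(P₀/P).
P₀/P = 995/751 = 1.3249; ln(1.3249) = 0.28134.
z = 8320.4 × 0.28134 = 2340.9 m.

z ≈ 2341 m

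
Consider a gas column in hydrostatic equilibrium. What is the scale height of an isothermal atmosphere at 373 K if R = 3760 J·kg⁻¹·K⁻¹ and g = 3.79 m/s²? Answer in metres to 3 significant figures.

The scale height of an isothermal atmosphere is H = RT/g.
H = 3760 × 373 / 3.79 = 1402500/3.79 = 370050 m.

H ≈ 370000 m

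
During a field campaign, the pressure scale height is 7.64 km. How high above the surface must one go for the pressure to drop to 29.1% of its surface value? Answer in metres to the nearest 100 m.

Set P/P₀ = exp(−z/H) = 0.291, so z = −H ln(0.291).
−ln(0.291) = 1.2344; z = 7640.0 × 1.2344 = 9430.8 m.

z ≈ 9400 m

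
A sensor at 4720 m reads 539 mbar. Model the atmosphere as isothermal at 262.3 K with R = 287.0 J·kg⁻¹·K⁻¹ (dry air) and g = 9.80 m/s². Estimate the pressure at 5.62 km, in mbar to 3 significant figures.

P ≈ 479 mbar

Scale height: H = RT/g = 287.0 × 262.3 / 9.80 = 7681.6 m.
Between two levels, P₂ = P₁ exp(−Δz/H) with Δz = z₂ − z₁.
Δz = 5620.0 − 4720.0 = 900.00 m; Δz/H = 900.00/7681.6 = 0.11716.
P₂ = 539 × exp(−0.11716) = 539 × 0.88944 = 479.41 mbar.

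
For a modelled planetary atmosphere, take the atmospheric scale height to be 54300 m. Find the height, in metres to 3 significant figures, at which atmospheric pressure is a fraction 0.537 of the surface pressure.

z ≈ 33800 m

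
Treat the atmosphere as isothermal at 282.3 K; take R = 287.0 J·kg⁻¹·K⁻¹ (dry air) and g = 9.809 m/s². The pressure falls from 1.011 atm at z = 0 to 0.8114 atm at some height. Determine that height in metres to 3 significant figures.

z ≈ 1820 m

Scale height: H = RT/g = 287.0 × 282.3 / 9.809 = 8259.8 m.
Invert the barometric formula: z = H ln(P₀/P).
P₀/P = 1.011/0.8114 = 1.2460; ln(1.2460) = 0.21994.
z = 8259.8 × 0.21994 = 1816.7 m.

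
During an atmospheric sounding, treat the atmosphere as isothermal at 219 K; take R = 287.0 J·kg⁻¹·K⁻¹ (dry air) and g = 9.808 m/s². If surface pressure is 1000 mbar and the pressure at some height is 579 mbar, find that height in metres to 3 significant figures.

z ≈ 3500 m

Scale height: H = RT/g = 287.0 × 219 / 9.808 = 6408.3 m.
Invert the barometric formula: z = H ln(P₀/P).
P₀/P = 1000/579 = 1.7271; ln(1.7271) = 0.54644.
z = 6408.3 × 0.54644 = 3501.8 m.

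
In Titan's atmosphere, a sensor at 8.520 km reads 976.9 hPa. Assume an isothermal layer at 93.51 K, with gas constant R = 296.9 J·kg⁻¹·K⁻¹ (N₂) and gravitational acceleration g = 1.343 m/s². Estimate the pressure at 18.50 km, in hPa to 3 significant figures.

P ≈ 603 hPa

Scale height: H = RT/g = 296.9 × 93.51 / 1.343 = 20672 m.
Between two levels, P₂ = P₁ exp(−Δz/H) with Δz = z₂ − z₁.
Δz = 18500 − 8520.0 = 9980.0 m; Δz/H = 9980.0/20672 = 0.48278.
P₂ = 976.9 × exp(−0.48278) = 976.9 × 0.61707 = 602.82 hPa.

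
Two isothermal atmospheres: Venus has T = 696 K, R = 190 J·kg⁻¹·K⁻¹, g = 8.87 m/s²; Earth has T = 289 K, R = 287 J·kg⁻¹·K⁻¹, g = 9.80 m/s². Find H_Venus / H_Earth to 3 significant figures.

H = RT/g for each body.
H_Venus = 190 × 696 / 8.87 = 14909 m.
H_Earth = 287 × 289 / 9.80 = 8463.6 m.
H_Venus/H_Earth = 14909/8463.6 = 1.7615.

H_Venus/H_Earth ≈ 1.76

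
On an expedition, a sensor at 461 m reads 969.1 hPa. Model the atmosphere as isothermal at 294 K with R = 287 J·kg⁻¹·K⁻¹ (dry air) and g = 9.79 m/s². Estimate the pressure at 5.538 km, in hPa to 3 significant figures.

Scale height: H = RT/g = 287 × 294 / 9.79 = 8618.8 m.
Between two levels, P₂ = P₁ exp(−Δz/H) with Δz = z₂ − z₁.
Δz = 5538.0 − 461.00 = 5077.0 m; Δz/H = 5077.0/8618.8 = 0.58906.
P₂ = 969.1 × exp(−0.58906) = 969.1 × 0.55485 = 537.71 hPa.

P ≈ 538 hPa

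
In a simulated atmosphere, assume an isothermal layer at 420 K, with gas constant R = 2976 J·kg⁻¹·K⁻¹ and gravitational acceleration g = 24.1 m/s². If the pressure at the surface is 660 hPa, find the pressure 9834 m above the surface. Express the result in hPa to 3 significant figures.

P ≈ 546 hPa

Scale height: H = RT/g = 2976 × 420 / 24.1 = 51864 m.
Barometric formula: P = P₀ exp(−z/H).
z/H = 9834.0/51864 = 0.18961; exp(−0.18961) = 0.82728.
P = 660 × 0.82728 = 546.00 hPa.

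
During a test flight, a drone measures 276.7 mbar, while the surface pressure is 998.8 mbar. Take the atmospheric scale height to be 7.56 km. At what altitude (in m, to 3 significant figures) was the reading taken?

Invert the barometric formula: z = H ln(P₀/P).
P₀/P = 998.8/276.7 = 3.6097; ln(3.6097) = 1.2836.
z = 7560.0 × 1.2836 = 9704.0 m.

z ≈ 9700 m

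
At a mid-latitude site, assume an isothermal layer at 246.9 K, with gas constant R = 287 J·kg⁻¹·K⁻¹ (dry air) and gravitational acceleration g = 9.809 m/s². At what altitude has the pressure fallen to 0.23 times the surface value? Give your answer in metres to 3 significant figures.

Scale height: H = RT/g = 287 × 246.9 / 9.809 = 7224.0 m.
Set P/P₀ = exp(−z/H) = 0.23, so z = −H ln(0.23).
−ln(0.23) = 1.4697; z = 7224.0 × 1.4697 = 10617 m.

z ≈ 10600 m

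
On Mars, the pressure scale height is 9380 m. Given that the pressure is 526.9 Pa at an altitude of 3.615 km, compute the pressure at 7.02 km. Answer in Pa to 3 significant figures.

Between two levels, P₂ = P₁ exp(−Δz/H) with Δz = z₂ − z₁.
Δz = 7020.0 − 3615.0 = 3405.0 m; Δz/H = 3405.0/9380.0 = 0.36301.
P₂ = 526.9 × exp(−0.36301) = 526.9 × 0.69558 = 366.50 Pa.

P ≈ 367 Pa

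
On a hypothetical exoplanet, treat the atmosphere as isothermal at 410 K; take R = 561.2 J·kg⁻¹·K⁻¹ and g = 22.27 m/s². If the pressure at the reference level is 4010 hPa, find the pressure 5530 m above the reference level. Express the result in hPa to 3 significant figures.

Scale height: H = RT/g = 561.2 × 410 / 22.27 = 10332 m.
Barometric formula: P = P₀ exp(−z/H).
z/H = 5530.0/10332 = 0.53523; exp(−0.53523) = 0.58553.
P = 4010 × 0.58553 = 2348.0 hPa.

P ≈ 2350 hPa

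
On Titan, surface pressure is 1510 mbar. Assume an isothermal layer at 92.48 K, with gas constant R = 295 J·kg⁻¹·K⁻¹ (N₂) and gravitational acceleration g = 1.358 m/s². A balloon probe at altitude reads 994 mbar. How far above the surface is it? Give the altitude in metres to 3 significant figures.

z ≈ 8400 m

Scale height: H = RT/g = 295 × 92.48 / 1.358 = 20090 m.
Invert the barometric formula: z = H ln(P₀/P).
P₀/P = 1510/994 = 1.5191; ln(1.5191) = 0.41812.
z = 20090 × 0.41812 = 8400.0 m.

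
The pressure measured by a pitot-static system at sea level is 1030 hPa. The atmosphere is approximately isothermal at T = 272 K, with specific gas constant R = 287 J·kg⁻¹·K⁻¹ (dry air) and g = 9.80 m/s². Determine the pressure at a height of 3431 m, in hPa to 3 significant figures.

P ≈ 670 hPa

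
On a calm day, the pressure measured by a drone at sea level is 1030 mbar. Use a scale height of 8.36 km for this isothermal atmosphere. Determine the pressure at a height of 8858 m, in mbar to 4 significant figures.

Barometric formula: P = P₀ exp(−z/H).
z/H = 8858.0/8360.0 = 1.0596; exp(−1.0596) = 0.34659.
P = 1030 × 0.34659 = 356.99 mbar.

P ≈ 357.0 mbar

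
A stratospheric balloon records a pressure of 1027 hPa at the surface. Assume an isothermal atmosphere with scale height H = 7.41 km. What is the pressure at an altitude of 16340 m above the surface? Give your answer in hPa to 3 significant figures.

P ≈ 113 hPa

Barometric formula: P = P₀ exp(−z/H).
z/H = 16340/7410.0 = 2.2051; exp(−2.2051) = 0.11024.
P = 1027 × 0.11024 = 113.22 hPa.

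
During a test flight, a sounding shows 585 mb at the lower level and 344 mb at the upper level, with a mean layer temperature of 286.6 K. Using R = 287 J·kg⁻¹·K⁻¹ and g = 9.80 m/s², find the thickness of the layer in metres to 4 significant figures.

Δz ≈ 4457 m

Hypsometric equation: Δz = (R T̄/g) ln(P₁/P₂).
R T̄/g = 287 × 286.6 / 9.80 = 8393.3 m.
ln(585/344) = ln(1.7006) = 0.53098.
Δz = 8393.3 × 0.53098 = 4456.7 m.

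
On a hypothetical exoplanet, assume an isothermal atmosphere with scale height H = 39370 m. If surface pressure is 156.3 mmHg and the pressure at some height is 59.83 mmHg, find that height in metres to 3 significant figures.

z ≈ 37800 m

Invert the barometric formula: z = H ln(P₀/P).
P₀/P = 156.3/59.83 = 2.6124; ln(2.6124) = 0.96027.
z = 39370 × 0.96027 = 37806 m.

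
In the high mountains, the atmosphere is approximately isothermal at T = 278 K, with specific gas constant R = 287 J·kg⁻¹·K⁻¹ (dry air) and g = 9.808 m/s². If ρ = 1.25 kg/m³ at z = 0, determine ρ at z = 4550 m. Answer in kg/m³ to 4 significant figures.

Scale height: H = RT/g = 287 × 278 / 9.808 = 8134.8 m.
In an isothermal atmosphere, density decays like pressure: ρ = ρ₀ exp(−z/H).
z/H = 4550.0/8134.8 = 0.55933; exp(−0.55933) = 0.57159.
ρ = 1.25 × 0.57159 = 0.71449 kg/m³.

ρ ≈ 0.7145 kg/m³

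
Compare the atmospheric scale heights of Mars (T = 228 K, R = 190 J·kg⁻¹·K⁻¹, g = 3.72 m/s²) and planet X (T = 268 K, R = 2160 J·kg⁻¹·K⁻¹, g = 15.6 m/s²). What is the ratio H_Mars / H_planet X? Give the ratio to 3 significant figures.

H_Mars/H_planet X ≈ 0.314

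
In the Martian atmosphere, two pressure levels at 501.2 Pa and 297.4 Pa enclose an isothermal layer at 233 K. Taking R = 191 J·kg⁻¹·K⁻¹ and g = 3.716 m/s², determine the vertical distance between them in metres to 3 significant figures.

Hypsometric equation: Δz = (R T̄/g) ln(P₁/P₂).
R T̄/g = 191 × 233 / 3.716 = 11976 m.
ln(501.2/297.4) = ln(1.6853) = 0.52194.
Δz = 11976 × 0.52194 = 6250.8 m.

Δz ≈ 6250 m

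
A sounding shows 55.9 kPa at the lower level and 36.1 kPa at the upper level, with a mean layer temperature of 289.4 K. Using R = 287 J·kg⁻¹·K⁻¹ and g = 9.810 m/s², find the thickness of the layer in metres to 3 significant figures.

Δz ≈ 3700 m

Hypsometric equation: Δz = (R T̄/g) ln(P₁/P₂).
R T̄/g = 287 × 289.4 / 9.810 = 8466.6 m.
ln(55.9/36.1) = ln(1.5485) = 0.43729.
Δz = 8466.6 × 0.43729 = 3702.4 m.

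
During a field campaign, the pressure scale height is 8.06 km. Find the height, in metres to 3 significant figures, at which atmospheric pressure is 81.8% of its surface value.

Set P/P₀ = exp(−z/H) = 0.818, so z = −H ln(0.818).
−ln(0.818) = 0.20089; z = 8060.0 × 0.20089 = 1619.2 m.

z ≈ 1620 m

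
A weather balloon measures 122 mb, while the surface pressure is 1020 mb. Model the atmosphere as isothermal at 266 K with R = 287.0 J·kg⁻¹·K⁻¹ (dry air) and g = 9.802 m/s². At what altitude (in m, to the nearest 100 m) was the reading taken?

Scale height: H = RT/g = 287.0 × 266 / 9.802 = 7788.4 m.
Invert the barometric formula: z = H ln(P₀/P).
P₀/P = 1020/122 = 8.3607; ln(8.3607) = 2.1235.
z = 7788.4 × 2.1235 = 16539 m.

z ≈ 16500 m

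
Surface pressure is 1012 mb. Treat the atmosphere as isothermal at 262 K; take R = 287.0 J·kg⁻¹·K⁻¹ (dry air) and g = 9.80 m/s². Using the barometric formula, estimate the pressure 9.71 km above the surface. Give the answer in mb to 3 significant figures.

P ≈ 285 mb

Scale height: H = RT/g = 287.0 × 262 / 9.80 = 7672.9 m.
Barometric formula: P = P₀ exp(−z/H).
z/H = 9710.0/7672.9 = 1.2655; exp(−1.2655) = 0.28210.
P = 1012 × 0.28210 = 285.49 mb.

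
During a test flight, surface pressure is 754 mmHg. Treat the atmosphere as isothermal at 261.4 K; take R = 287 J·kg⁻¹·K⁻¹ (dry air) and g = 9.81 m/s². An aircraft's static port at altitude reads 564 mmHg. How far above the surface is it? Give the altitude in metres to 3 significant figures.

z ≈ 2220 m

Scale height: H = RT/g = 287 × 261.4 / 9.81 = 7647.5 m.
Invert the barometric formula: z = H ln(P₀/P).
P₀/P = 754/564 = 1.3369; ln(1.3369) = 0.29035.
z = 7647.5 × 0.29035 = 2220.5 m.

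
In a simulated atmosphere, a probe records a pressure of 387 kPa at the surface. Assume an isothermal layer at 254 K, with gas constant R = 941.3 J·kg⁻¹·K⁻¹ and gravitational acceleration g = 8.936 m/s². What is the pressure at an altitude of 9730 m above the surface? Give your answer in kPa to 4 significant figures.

P ≈ 269.0 kPa

Scale height: H = RT/g = 941.3 × 254 / 8.936 = 26756 m.
Barometric formula: P = P₀ exp(−z/H).
z/H = 9730.0/26756 = 0.36366; exp(−0.36366) = 0.69513.
P = 387 × 0.69513 = 269.02 kPa.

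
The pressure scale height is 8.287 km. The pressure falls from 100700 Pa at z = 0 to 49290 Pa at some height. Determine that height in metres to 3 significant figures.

Invert the barometric formula: z = H ln(P₀/P).
P₀/P = 100700/49290 = 2.0430; ln(2.0430) = 0.71442.
z = 8287.0 × 0.71442 = 5920.4 m.

z ≈ 5920 m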